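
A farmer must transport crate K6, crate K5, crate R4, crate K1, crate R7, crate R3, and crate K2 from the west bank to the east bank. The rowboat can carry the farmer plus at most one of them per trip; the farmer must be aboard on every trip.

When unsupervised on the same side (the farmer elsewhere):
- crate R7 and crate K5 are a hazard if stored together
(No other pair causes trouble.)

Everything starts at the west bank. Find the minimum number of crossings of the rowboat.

13

Counting alone: the farmer can take at most 1 across per trip to the east bank, so moving all 7 needs at least 7 loaded trips out, with a return between consecutive ones — at least 13 crossings.
The plan below uses exactly 13 crossings, so it is optimal:
1. Farmer goes to the east bank with crate K5.
2. Farmer goes back to the west bank alone.
3. Farmer goes to the east bank with crate K6.
4. Farmer goes back to the west bank alone.
5. Farmer goes to the east bank with crate R4.
6. Farmer goes back to the west bank alone.
7. Farmer goes to the east bank with crate K1.
8. Farmer goes back to the west bank alone.
9. Farmer goes to the east bank with crate R3.
10. Farmer goes back to the west bank alone.
11. Farmer goes to the east bank with crate K2.
12. Farmer goes back to the west bank alone.
13. Farmer goes to the east bank with crate R7.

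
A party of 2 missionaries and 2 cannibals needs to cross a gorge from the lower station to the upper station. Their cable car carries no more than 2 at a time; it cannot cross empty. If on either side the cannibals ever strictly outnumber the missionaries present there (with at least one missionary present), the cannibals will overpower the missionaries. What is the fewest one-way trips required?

Counting alone: each trip to the upper station takes at most 2 across and each return brings at least 1 back, so after t trips out (and t−1 returns) at most 2t − (t−1) of the 4 are across; that first reaches 4 at t = 3, so at least 5 crossings are needed.
The plan below uses exactly 5 crossings, so it is optimal:
1. 2 cannibals → the upper station.  (the lower station: 2M 0C; the upper station: 0M 2C)
2. 1 cannibal ← the lower station.  (the lower station: 2M 1C; the upper station: 0M 1C)
3. 2 missionaries → the upper station.  (the lower station: 0M 1C; the upper station: 2M 1C)
4. 1 cannibal ← the lower station.  (the lower station: 0M 2C; the upper station: 2M 0C)
5. 2 cannibals → the upper station.  (the lower station: 0M 0C; the upper station: 2M 2C)

5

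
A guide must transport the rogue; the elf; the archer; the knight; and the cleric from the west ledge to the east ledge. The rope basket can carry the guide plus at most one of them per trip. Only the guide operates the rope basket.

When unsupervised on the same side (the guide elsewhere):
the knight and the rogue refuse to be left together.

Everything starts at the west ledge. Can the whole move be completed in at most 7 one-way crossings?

No

Counting alone: the guide can take at most 1 across per trip to the east ledge, so moving all 5 needs at least 5 loaded trips out, with a return between consecutive ones — at least 9 crossings.
Since 7 < 9, 7 crossings cannot be enough. (The shortest complete plan in fact takes 9:)
1. Guide goes to the east ledge with the rogue.  [the west ledge: the archer, the cleric, the elf, the knight | the east ledge: the rogue]
2. Guide goes back to the west ledge alone.  [the west ledge: the archer, the cleric, the elf, the knight | the east ledge: the rogue]
3. Guide goes to the east ledge with the elf.  [the west ledge: the archer, the cleric, the knight | the east ledge: the elf, the rogue]
4. Guide goes back to the west ledge alone.  [the west ledge: the archer, the cleric, the knight | the east ledge: the elf, the rogue]
5. Guide goes to the east ledge with the archer.  [the west ledge: the cleric, the knight | the east ledge: the archer, the elf, the rogue]
6. Guide goes back to the west ledge alone.  [the west ledge: the cleric, the knight | the east ledge: the archer, the elf, the rogue]
7. Guide goes to the east ledge with the cleric.  [the west ledge: the knight | the east ledge: the archer, the cleric, the elf, the rogue]
8. Guide goes back to the west ledge alone.  [the west ledge: the knight | the east ledge: the archer, the cleric, the elf, the rogue]
9. Guide goes to the east ledge with the knight.  [the west ledge: — | the east ledge: the archer, the cleric, the elf, the knight, the rogue]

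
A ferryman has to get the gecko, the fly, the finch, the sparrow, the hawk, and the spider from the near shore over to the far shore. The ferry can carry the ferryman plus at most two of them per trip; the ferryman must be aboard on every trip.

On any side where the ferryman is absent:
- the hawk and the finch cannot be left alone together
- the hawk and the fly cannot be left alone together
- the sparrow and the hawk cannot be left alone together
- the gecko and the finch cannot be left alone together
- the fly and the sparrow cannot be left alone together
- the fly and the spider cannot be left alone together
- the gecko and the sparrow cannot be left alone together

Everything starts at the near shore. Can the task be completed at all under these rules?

Whatever the first load, the items left behind include a forbidden pair without the ferryman. No opening move is safe, so no plan exists.

No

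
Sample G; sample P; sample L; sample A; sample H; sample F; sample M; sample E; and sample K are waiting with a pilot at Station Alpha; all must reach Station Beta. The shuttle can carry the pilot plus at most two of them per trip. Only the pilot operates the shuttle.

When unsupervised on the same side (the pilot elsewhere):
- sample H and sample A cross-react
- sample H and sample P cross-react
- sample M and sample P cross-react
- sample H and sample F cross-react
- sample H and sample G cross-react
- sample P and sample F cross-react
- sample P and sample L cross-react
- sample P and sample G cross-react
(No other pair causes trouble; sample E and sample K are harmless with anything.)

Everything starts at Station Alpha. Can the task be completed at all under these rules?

1. Pilot goes to Station Beta with sample H and sample P.  [Station Alpha: sample A, sample E, sample F, sample G, sample K, sample L, sample M | Station Beta: sample H, sample P]
2. Pilot goes back to Station Alpha with sample P.  [Station Alpha: sample A, sample E, sample F, sample G, sample K, sample L, sample M, sample P | Station Beta: sample H]
3. Pilot goes to Station Beta with sample L and sample P.  [Station Alpha: sample A, sample E, sample F, sample G, sample K, sample M | Station Beta: sample H, sample L, sample P]
4. Pilot goes back to Station Alpha with sample P.  [Station Alpha: sample A, sample E, sample F, sample G, sample K, sample M, sample P | Station Beta: sample H, sample L]
5. Pilot goes to Station Beta with sample M and sample P.  [Station Alpha: sample A, sample E, sample F, sample G, sample K | Station Beta: sample H, sample L, sample M, sample P]
6. Pilot goes back to Station Alpha with sample P.  [Station Alpha: sample A, sample E, sample F, sample G, sample K, sample P | Station Beta: sample H, sample L, sample M]
7. Pilot goes to Station Beta with sample F and sample G.  [Station Alpha: sample A, sample E, sample K, sample P | Station Beta: sample F, sample G, sample H, sample L, sample M]
8. Pilot goes back to Station Alpha with sample H.  [Station Alpha: sample A, sample E, sample H, sample K, sample P | Station Beta: sample F, sample G, sample L, sample M]
9. Pilot goes to Station Beta with sample A and sample P.  [Station Alpha: sample E, sample H, sample K | Station Beta: sample A, sample F, sample G, sample L, sample M, sample P]
10. Pilot goes back to Station Alpha with sample P.  [Station Alpha: sample E, sample H, sample K, sample P | Station Beta: sample A, sample F, sample G, sample L, sample M]
11. Pilot goes to Station Beta with sample E and sample P.  [Station Alpha: sample H, sample K | Station Beta: sample A, sample E, sample F, sample G, sample L, sample M, sample P]
12. Pilot goes back to Station Alpha with sample P.  [Station Alpha: sample H, sample K, sample P | Station Beta: sample A, sample E, sample F, sample G, sample L, sample M]
13. Pilot goes to Station Beta with sample K and sample P.  [Station Alpha: sample H | Station Beta: sample A, sample E, sample F, sample G, sample K, sample L, sample M, sample P]
14. Pilot goes back to Station Alpha with sample P.  [Station Alpha: sample H, sample P | Station Beta: sample A, sample E, sample F, sample G, sample K, sample L, sample M]
15. Pilot goes to Station Beta with sample H and sample P.  [Station Alpha: — | Station Beta: sample A, sample E, sample F, sample G, sample H, sample K, sample L, sample M, sample P]

Yes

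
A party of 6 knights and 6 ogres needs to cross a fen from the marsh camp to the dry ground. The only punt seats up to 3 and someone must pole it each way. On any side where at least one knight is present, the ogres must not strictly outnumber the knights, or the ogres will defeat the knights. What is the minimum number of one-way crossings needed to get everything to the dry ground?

Following every safe sequence of crossings from the start, the most of the 12 that can be at the dry ground as the punt arrives there on crossings 1, 3, 5 is 3, 5, 6 respectively; the best ever achieved is 6 of 12.
From crossing 7 on, no configuration arises that was not already reachable earlier: only 17 distinct safe configurations (who is on which side, and where the punt is) can ever be reached, none of them has everyone across, and every continuation just revisits them. They are: 0 knights + 0 ogres across (punt back at the start); 0 knights + 1 ogre across (punt there); 0 knights + 1 ogre across (punt back at the start); 0 knights + 2 ogres across (punt there); 0 knights + 2 ogres across (punt back at the start); 0 knights + 3 ogres across (punt there); 0 knights + 3 ogres across (punt back at the start); 0 knights + 4 ogres across (punt there); 0 knights + 4 ogres across (punt back at the start); 0 knights + 5 ogres across (punt there); 0 knights + 5 ogres across (punt back at the start); 0 knights + 6 ogres across (punt there); 1 knight + 1 ogre across (punt there); 1 knight + 1 ogre across (punt back at the start); 2 knights + 2 ogres across (punt there); 2 knights + 2 ogres across (punt back at the start); 3 knights + 3 ogres across (punt there). So no valid plan exists.

impossible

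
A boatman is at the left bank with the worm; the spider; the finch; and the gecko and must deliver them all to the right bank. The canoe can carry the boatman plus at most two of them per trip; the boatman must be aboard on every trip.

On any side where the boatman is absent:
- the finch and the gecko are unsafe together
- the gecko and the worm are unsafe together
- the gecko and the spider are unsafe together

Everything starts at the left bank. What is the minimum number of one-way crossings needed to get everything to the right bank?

5

Counting alone: the boatman can take at most 2 across per trip to the right bank, so moving all 4 needs at least 2 loaded trips out, with a return between consecutive ones — at least 3 crossings.
The safety rule pushes this higher. Following every safe sequence of crossings, the most of the 4 that can be at the right bank as the canoe arrives there on crossing 3 is 3 — never all 4.
So no plan with fewer than 5 crossings exists, and this one achieves 5:
1. Boatman goes to the right bank with the gecko.
2. Boatman goes back to the left bank alone.
3. Boatman goes to the right bank with the spider and the worm.
4. Boatman goes back to the left bank with the gecko.
5. Boatman goes to the right bank with the finch and the gecko.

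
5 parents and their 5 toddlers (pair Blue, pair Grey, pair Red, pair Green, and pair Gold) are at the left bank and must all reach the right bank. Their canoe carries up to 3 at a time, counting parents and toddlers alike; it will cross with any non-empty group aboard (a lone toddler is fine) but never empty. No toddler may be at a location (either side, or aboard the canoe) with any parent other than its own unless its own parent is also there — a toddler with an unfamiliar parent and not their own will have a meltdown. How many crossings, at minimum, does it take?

Counting alone: each trip to the right bank takes at most 3 across and each return brings at least 1 back, so after t trips out (and t−1 returns) at most 3t − (t−1) of the 10 are across; that first reaches 10 at t = 5, so at least 9 crossings are needed.
The safety rule pushes this higher. Following every safe sequence of crossings, the most of the 10 that can be at the right bank as the canoe arrives there on crossing 9 is 9 — never all 10.
So no plan with fewer than 11 crossings exists, and this one achieves 11:
1. parent Blue and toddler Blue cross → the right bank.
2. parent Blue crosses ← the left bank.
3. toddler Green, toddler Grey, and toddler Red cross → the right bank.
4. toddler Blue crosses ← the left bank.
5. parent Green, parent Grey, and parent Red cross → the right bank.
6. parent Grey and toddler Grey cross ← the left bank.
7. parent Blue, parent Gold, and parent Grey cross → the right bank.
8. toddler Red crosses ← the left bank.
9. toddler Blue and toddler Grey cross → the right bank.
10. toddler Blue crosses ← the left bank.
11. toddler Blue, toddler Gold, and toddler Red cross → the right bank.

11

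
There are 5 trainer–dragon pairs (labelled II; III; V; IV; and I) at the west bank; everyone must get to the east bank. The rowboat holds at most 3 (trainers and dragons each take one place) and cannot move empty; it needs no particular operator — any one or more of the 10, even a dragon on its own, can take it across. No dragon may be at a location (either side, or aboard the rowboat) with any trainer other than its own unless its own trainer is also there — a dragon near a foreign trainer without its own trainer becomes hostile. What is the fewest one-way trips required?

Counting alone: each trip to the east bank takes at most 3 across and each return brings at least 1 back, so after t trips out (and t−1 returns) at most 3t − (t−1) of the 10 are across; that first reaches 10 at t = 5, so at least 9 crossings are needed.
The safety rule pushes this higher. Following every safe sequence of crossings, the most of the 10 that can be at the east bank as the rowboat arrives there on crossing 9 is 9 — never all 10.
So no plan with fewer than 11 crossings exists, and this one achieves 11:
1. dragon II and trainer II cross → the east bank.
2. trainer II crosses ← the west bank.
3. dragon III, dragon IV, and dragon V cross → the east bank.
4. dragon II crosses ← the west bank.
5. trainer III, trainer IV, and trainer V cross → the east bank.
6. dragon III and trainer III cross ← the west bank.
7. trainer I, trainer II, and trainer III cross → the east bank.
8. dragon V crosses ← the west bank.
9. dragon II and dragon III cross → the east bank.
10. dragon II crosses ← the west bank.
11. dragon I, dragon II, and dragon V cross → the east bank.

11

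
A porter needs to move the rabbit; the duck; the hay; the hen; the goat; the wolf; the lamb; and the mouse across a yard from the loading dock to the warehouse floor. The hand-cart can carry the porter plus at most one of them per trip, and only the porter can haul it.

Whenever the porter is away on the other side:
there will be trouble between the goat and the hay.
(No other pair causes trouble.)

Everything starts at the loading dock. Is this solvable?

Yes

1. Porter goes to the warehouse floor with the hay.
2. Porter goes back to the loading dock alone.
3. Porter goes to the warehouse floor with the rabbit.
4. Porter goes back to the loading dock alone.
5. Porter goes to the warehouse floor with the duck.
6. Porter goes back to the loading dock alone.
7. Porter goes to the warehouse floor with the hen.
8. Porter goes back to the loading dock alone.
9. Porter goes to the warehouse floor with the wolf.
10. Porter goes back to the loading dock alone.
11. Porter goes to the warehouse floor with the lamb.
12. Porter goes back to the loading dock alone.
13. Porter goes to the warehouse floor with the mouse.
14. Porter goes back to the loading dock alone.
15. Porter goes to the warehouse floor with the goat.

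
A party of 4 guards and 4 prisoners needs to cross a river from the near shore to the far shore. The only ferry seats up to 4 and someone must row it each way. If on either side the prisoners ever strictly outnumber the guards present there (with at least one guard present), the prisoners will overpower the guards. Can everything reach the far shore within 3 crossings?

No

Counting alone: each trip to the far shore takes at most 4 across and each return brings at least 1 back, so after t trips out (and t−1 returns) at most 4t − (t−1) of the 8 are across; that first reaches 8 at t = 3, so at least 5 crossings are needed.
Since 3 < 5, 3 crossings cannot be enough. (The shortest complete plan in fact takes 5:)
1. 2 prisoners → the far shore.  (the near shore: 4G 2P; the far shore: 0G 2P)
2. 1 prisoner ← the near shore.  (the near shore: 4G 3P; the far shore: 0G 1P)
3. 4 guards → the far shore.  (the near shore: 0G 3P; the far shore: 4G 1P)
4. 1 prisoner ← the near shore.  (the near shore: 0G 4P; the far shore: 4G 0P)
5. 4 prisoners → the far shore.  (the near shore: 0G 0P; the far shore: 4G 4P)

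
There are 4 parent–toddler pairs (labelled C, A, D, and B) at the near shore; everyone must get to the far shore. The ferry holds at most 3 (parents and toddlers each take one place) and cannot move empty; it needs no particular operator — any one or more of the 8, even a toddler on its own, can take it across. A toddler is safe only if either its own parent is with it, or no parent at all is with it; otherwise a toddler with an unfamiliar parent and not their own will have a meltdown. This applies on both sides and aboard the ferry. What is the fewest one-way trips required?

Counting alone: each trip to the far shore takes at most 3 across and each return brings at least 1 back, so after t trips out (and t−1 returns) at most 3t − (t−1) of the 8 are across; that first reaches 8 at t = 4, so at least 7 crossings are needed.
The safety rule pushes this higher. Following every safe sequence of crossings, the most of the 8 that can be at the far shore as the ferry arrives there on crossing 7 is 7 — never all 8.
So no plan with fewer than 9 crossings exists, and this one achieves 9:
1. parent C and toddler C cross → the far shore.
2. parent C crosses ← the near shore.
3. parent A, parent C, and toddler A cross → the far shore.
4. parent C and toddler C cross ← the near shore.
5. parent B, parent C, and parent D cross → the far shore.
6. toddler A crosses ← the near shore.
7. toddler A and toddler C cross → the far shore.
8. toddler C crosses ← the near shore.
9. toddler B, toddler C, and toddler D cross → the far shore.

9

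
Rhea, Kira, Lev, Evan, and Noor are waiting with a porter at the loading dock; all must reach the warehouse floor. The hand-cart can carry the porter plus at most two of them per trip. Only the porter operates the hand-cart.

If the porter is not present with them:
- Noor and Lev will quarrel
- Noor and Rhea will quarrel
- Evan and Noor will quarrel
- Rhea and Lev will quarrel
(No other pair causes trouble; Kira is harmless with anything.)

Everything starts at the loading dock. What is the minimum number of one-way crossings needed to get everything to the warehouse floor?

Counting alone: the porter can take at most 2 across per trip to the warehouse floor, so moving all 5 needs at least 3 loaded trips out, with a return between consecutive ones — at least 5 crossings.
The safety rule pushes this higher. Following every safe sequence of crossings, the most of the 5 that can be at the warehouse floor as the hand-cart arrives there on crossing 5 is 4 — never all 5.
So no plan with fewer than 7 crossings exists, and this one achieves 7:
1. Porter goes to the warehouse floor with Noor and Rhea.
2. Porter goes back to the loading dock with Rhea.
3. Porter goes to the warehouse floor with Kira and Rhea.
4. Porter goes back to the loading dock with Rhea.
5. Porter goes to the warehouse floor with Evan and Rhea.
6. Porter goes back to the loading dock with Noor.
7. Porter goes to the warehouse floor with Lev and Noor.

7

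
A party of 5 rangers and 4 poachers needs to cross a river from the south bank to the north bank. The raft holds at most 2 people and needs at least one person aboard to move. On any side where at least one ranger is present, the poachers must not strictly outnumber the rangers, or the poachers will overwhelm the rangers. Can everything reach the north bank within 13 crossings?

Counting alone: each trip to the north bank takes at most 2 across and each return brings at least 1 back, so after t trips out (and t−1 returns) at most 2t − (t−1) of the 9 are across; that first reaches 9 at t = 8, so at least 15 crossings are needed.
Since 13 < 15, 13 crossings cannot be enough. (The shortest complete plan in fact takes 15:)
1. 2 poachers → the north bank.  (the south bank: 5R 2P; the north bank: 0R 2P)
2. 1 poacher ← the south bank.  (the south bank: 5R 3P; the north bank: 0R 1P)
3. 2 poachers → the north bank.  (the south bank: 5R 1P; the north bank: 0R 3P)
4. 1 poacher ← the south bank.  (the south bank: 5R 2P; the north bank: 0R 2P)
5. 2 rangers → the north bank.  (the south bank: 3R 2P; the north bank: 2R 2P)
6. 1 poacher ← the south bank.  (the south bank: 3R 3P; the north bank: 2R 1P)
7. 1 ranger and 1 poacher → the north bank.  (the south bank: 2R 2P; the north bank: 3R 2P)
8. 1 ranger ← the south bank.  (the south bank: 3R 2P; the north bank: 2R 2P)
9. 1 ranger and 1 poacher → the north bank.  (the south bank: 2R 1P; the north bank: 3R 3P)
10. 1 poacher ← the south bank.  (the south bank: 2R 2P; the north bank: 3R 2P)
11. 1 ranger and 1 poacher → the north bank.  (the south bank: 1R 1P; the north bank: 4R 3P)
12. 1 ranger ← the south bank.  (the south bank: 2R 1P; the north bank: 3R 3P)
13. 1 ranger and 1 poacher → the north bank.  (the south bank: 1R 0P; the north bank: 4R 4P)
14. 1 poacher ← the south bank.  (the south bank: 1R 1P; the north bank: 4R 3P)
15. 1 ranger and 1 poacher → the north bank.  (the south bank: 0R 0P; the north bank: 5R 4P)

No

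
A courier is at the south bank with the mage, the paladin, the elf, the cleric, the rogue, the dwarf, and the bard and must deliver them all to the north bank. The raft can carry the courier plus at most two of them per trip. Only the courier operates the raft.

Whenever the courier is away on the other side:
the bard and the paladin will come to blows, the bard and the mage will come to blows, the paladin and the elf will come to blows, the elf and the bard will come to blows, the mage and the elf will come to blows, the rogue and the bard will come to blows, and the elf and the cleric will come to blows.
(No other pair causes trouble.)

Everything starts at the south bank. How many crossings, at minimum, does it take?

Counting alone: the courier can take at most 2 across per trip to the north bank, so moving all 7 needs at least 4 loaded trips out, with a return between consecutive ones — at least 7 crossings.
The safety rule pushes this higher. Following every safe sequence of crossings, the most of the 7 that can be at the north bank as the raft arrives there on crossings 7, 9 is 5, 6 respectively — never all 7.
So no plan with fewer than 11 crossings exists, and this one achieves 11:
1. Courier goes to the north bank with the bard and the elf.  [the south bank: the cleric, the dwarf, the mage, the paladin, the rogue | the north bank: the bard, the elf]
2. Courier goes back to the south bank with the elf.  [the south bank: the cleric, the dwarf, the elf, the mage, the paladin, the rogue | the north bank: the bard]
3. Courier goes to the north bank with the cleric and the elf.  [the south bank: the dwarf, the mage, the paladin, the rogue | the north bank: the bard, the cleric, the elf]
4. Courier goes back to the south bank with the elf.  [the south bank: the dwarf, the elf, the mage, the paladin, the rogue | the north bank: the bard, the cleric]
5. Courier goes to the north bank with the mage and the paladin.  [the south bank: the dwarf, the elf, the rogue | the north bank: the bard, the cleric, the mage, the paladin]
6. Courier goes back to the south bank with the bard.  [the south bank: the bard, the dwarf, the elf, the rogue | the north bank: the cleric, the mage, the paladin]
7. Courier goes to the north bank with the elf and the rogue.  [the south bank: the bard, the dwarf | the north bank: the cleric, the elf, the mage, the paladin, the rogue]
8. Courier goes back to the south bank with the elf.  [the south bank: the bard, the dwarf, the elf | the north bank: the cleric, the mage, the paladin, the rogue]
9. Courier goes to the north bank with the dwarf and the elf.  [the south bank: the bard | the north bank: the cleric, the dwarf, the elf, the mage, the paladin, the rogue]
10. Courier goes back to the south bank with the elf.  [the south bank: the bard, the elf | the north bank: the cleric, the dwarf, the mage, the paladin, the rogue]
11. Courier goes to the north bank with the bard and the elf.  [the south bank: — | the north bank: the bard, the cleric, the dwarf, the elf, the mage, the paladin, the rogue]

11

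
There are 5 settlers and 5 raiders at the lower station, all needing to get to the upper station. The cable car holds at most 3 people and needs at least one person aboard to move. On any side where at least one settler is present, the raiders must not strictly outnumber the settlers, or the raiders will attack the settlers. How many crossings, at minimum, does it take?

Counting alone: each trip to the upper station takes at most 3 across and each return brings at least 1 back, so after t trips out (and t−1 returns) at most 3t − (t−1) of the 10 are across; that first reaches 10 at t = 5, so at least 9 crossings are needed.
The safety rule pushes this higher. Following every safe sequence of crossings, the most of the 10 that can be at the upper station as the cable car arrives there on crossing 9 is 9 — never all 10.
So no plan with fewer than 11 crossings exists, and this one achieves 11:
1. 2 raiders → the upper station.  (the lower station: 5S 3R; the upper station: 0S 2R)
2. 1 raider ← the lower station.  (the lower station: 5S 4R; the upper station: 0S 1R)
3. 3 raiders → the upper station.  (the lower station: 5S 1R; the upper station: 0S 4R)
4. 1 raider ← the lower station.  (the lower station: 5S 2R; the upper station: 0S 3R)
5. 3 settlers → the upper station.  (the lower station: 2S 2R; the upper station: 3S 3R)
6. 1 settler and 1 raider ← the lower station.  (the lower station: 3S 3R; the upper station: 2S 2R)
7. 3 settlers → the upper station.  (the lower station: 0S 3R; the upper station: 5S 2R)
8. 1 raider ← the lower station.  (the lower station: 0S 4R; the upper station: 5S 1R)
9. 2 raiders → the upper station.  (the lower station: 0S 2R; the upper station: 5S 3R)
10. 1 raider ← the lower station.  (the lower station: 0S 3R; the upper station: 5S 2R)
11. 3 raiders → the upper station.  (the lower station: 0S 0R; the upper station: 5S 5R)

11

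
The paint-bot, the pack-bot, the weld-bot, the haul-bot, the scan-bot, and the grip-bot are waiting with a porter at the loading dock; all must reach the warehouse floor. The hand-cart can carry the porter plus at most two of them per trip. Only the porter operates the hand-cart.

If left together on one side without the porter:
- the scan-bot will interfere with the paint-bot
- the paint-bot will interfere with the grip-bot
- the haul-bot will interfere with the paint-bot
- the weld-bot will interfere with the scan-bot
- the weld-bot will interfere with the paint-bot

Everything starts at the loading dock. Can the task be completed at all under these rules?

1. Porter goes to the warehouse floor with the paint-bot and the weld-bot.  [the loading dock: the grip-bot, the haul-bot, the pack-bot, the scan-bot | the warehouse floor: the paint-bot, the weld-bot]
2. Porter goes back to the loading dock with the paint-bot.  [the loading dock: the grip-bot, the haul-bot, the pack-bot, the paint-bot, the scan-bot | the warehouse floor: the weld-bot]
3. Porter goes to the warehouse floor with the pack-bot and the paint-bot.  [the loading dock: the grip-bot, the haul-bot, the scan-bot | the warehouse floor: the pack-bot, the paint-bot, the weld-bot]
4. Porter goes back to the loading dock with the paint-bot.  [the loading dock: the grip-bot, the haul-bot, the paint-bot, the scan-bot | the warehouse floor: the pack-bot, the weld-bot]
5. Porter goes to the warehouse floor with the haul-bot and the paint-bot.  [the loading dock: the grip-bot, the scan-bot | the warehouse floor: the haul-bot, the pack-bot, the paint-bot, the weld-bot]
6. Porter goes back to the loading dock with the paint-bot.  [the loading dock: the grip-bot, the paint-bot, the scan-bot | the warehouse floor: the haul-bot, the pack-bot, the weld-bot]
7. Porter goes to the warehouse floor with the grip-bot and the paint-bot.  [the loading dock: the scan-bot | the warehouse floor: the grip-bot, the haul-bot, the pack-bot, the paint-bot, the weld-bot]
8. Porter goes back to the loading dock with the paint-bot.  [the loading dock: the paint-bot, the scan-bot | the warehouse floor: the grip-bot, the haul-bot, the pack-bot, the weld-bot]
9. Porter goes to the warehouse floor with the paint-bot and the scan-bot.  [the loading dock: — | the warehouse floor: the grip-bot, the haul-bot, the pack-bot, the paint-bot, the scan-bot, the weld-bot]

Yes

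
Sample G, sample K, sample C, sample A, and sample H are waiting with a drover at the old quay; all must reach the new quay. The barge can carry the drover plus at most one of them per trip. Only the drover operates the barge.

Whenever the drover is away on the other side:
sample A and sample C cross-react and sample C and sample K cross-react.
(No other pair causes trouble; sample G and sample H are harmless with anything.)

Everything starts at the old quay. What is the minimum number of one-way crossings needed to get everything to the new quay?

Counting alone: the drover can take at most 1 across per trip to the new quay, so moving all 5 needs at least 5 loaded trips out, with a return between consecutive ones — at least 9 crossings.
The safety rule pushes this higher. Following every safe sequence of crossings, the most of the 5 that can be at the new quay as the barge arrives there on crossing 9 is 4 — never all 5.
So no plan with fewer than 11 crossings exists, and this one achieves 11:
1. Drover goes to the new quay with sample C.
2. Drover goes back to the old quay alone.
3. Drover goes to the new quay with sample G.
4. Drover goes back to the old quay alone.
5. Drover goes to the new quay with sample K.
6. Drover goes back to the old quay with sample C.
7. Drover goes to the new quay with sample A.
8. Drover goes back to the old quay alone.
9. Drover goes to the new quay with sample H.
10. Drover goes back to the old quay alone.
11. Drover goes to the new quay with sample C.

11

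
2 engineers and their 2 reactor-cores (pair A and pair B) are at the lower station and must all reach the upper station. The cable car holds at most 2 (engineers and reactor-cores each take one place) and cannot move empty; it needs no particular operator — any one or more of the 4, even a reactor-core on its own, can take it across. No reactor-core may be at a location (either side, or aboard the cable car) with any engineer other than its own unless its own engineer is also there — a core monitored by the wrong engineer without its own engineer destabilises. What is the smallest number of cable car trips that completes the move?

5

Counting alone: each trip to the upper station takes at most 2 across and each return brings at least 1 back, so after t trips out (and t−1 returns) at most 2t − (t−1) of the 4 are across; that first reaches 4 at t = 3, so at least 5 crossings are needed.
The plan below uses exactly 5 crossings, so it is optimal:
1. engineer A and reactor-core A cross → the upper station.
2. engineer A crosses ← the lower station.
3. engineer A and engineer B cross → the upper station.
4. engineer B crosses ← the lower station.
5. engineer B and reactor-core B cross → the upper station.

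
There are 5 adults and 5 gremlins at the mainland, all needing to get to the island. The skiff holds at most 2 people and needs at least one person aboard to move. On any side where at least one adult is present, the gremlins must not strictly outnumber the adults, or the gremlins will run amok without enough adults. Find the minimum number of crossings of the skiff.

impossible

Following every safe sequence of crossings from the start, the most of the 10 that can be at the island as the skiff arrives there on crossings 1, 3, 5, 7 is 2, 3, 4, 5 respectively; the best ever achieved is 5 of 10.
From crossing 9 on, no configuration arises that was not already reachable earlier: only 13 distinct safe configurations (who is on which side, and where the skiff is) can ever be reached, none of them has everyone across, and every continuation just revisits them. They are: 0 adults + 0 gremlins across (skiff back at the start); 0 adults + 1 gremlin across (skiff there); 0 adults + 1 gremlin across (skiff back at the start); 0 adults + 2 gremlins across (skiff there); 0 adults + 2 gremlins across (skiff back at the start); 0 adults + 3 gremlins across (skiff there); 0 adults + 3 gremlins across (skiff back at the start); 0 adults + 4 gremlins across (skiff there); 0 adults + 4 gremlins across (skiff back at the start); 0 adults + 5 gremlins across (skiff there); 1 adult + 1 gremlin across (skiff there); 1 adult + 1 gremlin across (skiff back at the start); 2 adults + 2 gremlins across (skiff there). So no valid plan exists.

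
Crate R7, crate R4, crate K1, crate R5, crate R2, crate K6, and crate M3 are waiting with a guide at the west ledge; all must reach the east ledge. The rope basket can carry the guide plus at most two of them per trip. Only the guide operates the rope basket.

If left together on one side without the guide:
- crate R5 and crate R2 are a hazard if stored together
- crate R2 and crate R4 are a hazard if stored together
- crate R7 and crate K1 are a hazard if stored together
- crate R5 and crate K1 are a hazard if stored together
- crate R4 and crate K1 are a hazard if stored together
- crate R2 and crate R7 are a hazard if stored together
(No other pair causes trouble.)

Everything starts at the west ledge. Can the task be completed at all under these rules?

1. Guide goes to the east ledge with crate K1 and crate R2.  [the west ledge: crate K6, crate M3, crate R4, crate R5, crate R7 | the east ledge: crate K1, crate R2]
2. Guide goes back to the west ledge alone.  [the west ledge: crate K6, crate M3, crate R4, crate R5, crate R7 | the east ledge: crate K1, crate R2]
3. Guide goes to the east ledge with crate R7.  [the west ledge: crate K6, crate M3, crate R4, crate R5 | the east ledge: crate K1, crate R2, crate R7]
4. Guide goes back to the west ledge with crate K1 and crate R2.  [the west ledge: crate K1, crate K6, crate M3, crate R2, crate R4, crate R5 | the east ledge: crate R7]
5. Guide goes to the east ledge with crate R4 and crate R5.  [the west ledge: crate K1, crate K6, crate M3, crate R2 | the east ledge: crate R4, crate R5, crate R7]
6. Guide goes back to the west ledge alone.  [the west ledge: crate K1, crate K6, crate M3, crate R2 | the east ledge: crate R4, crate R5, crate R7]
7. Guide goes to the east ledge with crate K6 and crate M3.  [the west ledge: crate K1, crate R2 | the east ledge: crate K6, crate M3, crate R4, crate R5, crate R7]
8. Guide goes back to the west ledge alone.  [the west ledge: crate K1, crate R2 | the east ledge: crate K6, crate M3, crate R4, crate R5, crate R7]
9. Guide goes to the east ledge with crate K1 and crate R2.  [the west ledge: — | the east ledge: crate K1, crate K6, crate M3, crate R2, crate R4, crate R5, crate R7]

Yes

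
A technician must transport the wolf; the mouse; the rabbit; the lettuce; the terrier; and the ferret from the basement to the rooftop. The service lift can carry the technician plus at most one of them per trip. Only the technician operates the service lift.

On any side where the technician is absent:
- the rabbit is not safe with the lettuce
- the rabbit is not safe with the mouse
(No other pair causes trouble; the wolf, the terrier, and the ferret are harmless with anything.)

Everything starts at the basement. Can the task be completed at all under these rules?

Yes

1. Technician goes to the rooftop with the rabbit.  [the basement: the ferret, the lettuce, the mouse, the terrier, the wolf | the rooftop: the rabbit]
2. Technician goes back to the basement alone.  [the basement: the ferret, the lettuce, the mouse, the terrier, the wolf | the rooftop: the rabbit]
3. Technician goes to the rooftop with the wolf.  [the basement: the ferret, the lettuce, the mouse, the terrier | the rooftop: the rabbit, the wolf]
4. Technician goes back to the basement alone.  [the basement: the ferret, the lettuce, the mouse, the terrier | the rooftop: the rabbit, the wolf]
5. Technician goes to the rooftop with the mouse.  [the basement: the ferret, the lettuce, the terrier | the rooftop: the mouse, the rabbit, the wolf]
6. Technician goes back to the basement with the rabbit.  [the basement: the ferret, the lettuce, the rabbit, the terrier | the rooftop: the mouse, the wolf]
7. Technician goes to the rooftop with the lettuce.  [the basement: the ferret, the rabbit, the terrier | the rooftop: the lettuce, the mouse, the wolf]
8. Technician goes back to the basement alone.  [the basement: the ferret, the rabbit, the terrier | the rooftop: the lettuce, the mouse, the wolf]
9. Technician goes to the rooftop with the terrier.  [the basement: the ferret, the rabbit | the rooftop: the lettuce, the mouse, the terrier, the wolf]
10. Technician goes back to the basement alone.  [the basement: the ferret, the rabbit | the rooftop: the lettuce, the mouse, the terrier, the wolf]
11. Technician goes to the rooftop with the ferret.  [the basement: the rabbit | the rooftop: the ferret, the lettuce, the mouse, the terrier, the wolf]
12. Technician goes back to the basement alone.  [the basement: the rabbit | the rooftop: the ferret, the lettuce, the mouse, the terrier, the wolf]
13. Technician goes to the rooftop with the rabbit.  [the basement: — | the rooftop: the ferret, the lettuce, the mouse, the rabbit, the terrier, the wolf]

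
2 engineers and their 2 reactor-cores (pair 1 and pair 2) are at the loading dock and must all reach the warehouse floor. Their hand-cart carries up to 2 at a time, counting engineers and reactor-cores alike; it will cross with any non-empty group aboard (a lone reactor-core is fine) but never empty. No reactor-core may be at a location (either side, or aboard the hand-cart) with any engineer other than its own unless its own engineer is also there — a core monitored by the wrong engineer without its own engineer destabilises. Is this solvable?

Yes

1. engineer 1 and reactor-core 1 cross → the warehouse floor.
2. engineer 1 crosses ← the loading dock.
3. engineer 1 and engineer 2 cross → the warehouse floor.
4. engineer 2 crosses ← the loading dock.
5. engineer 2 and reactor-core 2 cross → the warehouse floor.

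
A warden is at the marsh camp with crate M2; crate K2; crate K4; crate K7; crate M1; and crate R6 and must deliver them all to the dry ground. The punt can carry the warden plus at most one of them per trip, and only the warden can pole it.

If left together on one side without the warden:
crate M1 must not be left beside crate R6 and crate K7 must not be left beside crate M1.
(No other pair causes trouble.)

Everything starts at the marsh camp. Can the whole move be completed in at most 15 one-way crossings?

Yes

Yes — this plan uses 13 crossings (≤ 15):
1. Warden goes to the dry ground with crate M1.  [the marsh camp: crate K2, crate K4, crate K7, crate M2, crate R6 | the dry ground: crate M1]
2. Warden goes back to the marsh camp alone.  [the marsh camp: crate K2, crate K4, crate K7, crate M2, crate R6 | the dry ground: crate M1]
3. Warden goes to the dry ground with crate M2.  [the marsh camp: crate K2, crate K4, crate K7, crate R6 | the dry ground: crate M1, crate M2]
4. Warden goes back to the marsh camp alone.  [the marsh camp: crate K2, crate K4, crate K7, crate R6 | the dry ground: crate M1, crate M2]
5. Warden goes to the dry ground with crate K2.  [the marsh camp: crate K4, crate K7, crate R6 | the dry ground: crate K2, crate M1, crate M2]
6. Warden goes back to the marsh camp alone.  [the marsh camp: crate K4, crate K7, crate R6 | the dry ground: crate K2, crate M1, crate M2]
7. Warden goes to the dry ground with crate K4.  [the marsh camp: crate K7, crate R6 | the dry ground: crate K2, crate K4, crate M1, crate M2]
8. Warden goes back to the marsh camp alone.  [the marsh camp: crate K7, crate R6 | the dry ground: crate K2, crate K4, crate M1, crate M2]
9. Warden goes to the dry ground with crate K7.  [the marsh camp: crate R6 | the dry ground: crate K2, crate K4, crate K7, crate M1, crate M2]
10. Warden goes back to the marsh camp with crate M1.  [the marsh camp: crate M1, crate R6 | the dry ground: crate K2, crate K4, crate K7, crate M2]
11. Warden goes to the dry ground with crate R6.  [the marsh camp: crate M1 | the dry ground: crate K2, crate K4, crate K7, crate M2, crate R6]
12. Warden goes back to the marsh camp alone.  [the marsh camp: crate M1 | the dry ground: crate K2, crate K4, crate K7, crate M2, crate R6]
13. Warden goes to the dry ground with crate M1.  [the marsh camp: — | the dry ground: crate K2, crate K4, crate K7, crate M1, crate M2, crate R6]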